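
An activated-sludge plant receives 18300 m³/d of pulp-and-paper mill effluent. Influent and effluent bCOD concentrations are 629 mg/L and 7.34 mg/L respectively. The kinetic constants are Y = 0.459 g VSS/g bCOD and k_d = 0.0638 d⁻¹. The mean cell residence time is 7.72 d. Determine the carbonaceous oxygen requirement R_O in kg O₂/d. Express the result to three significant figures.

Observed yield with endogenous decay: Y_obs = Y / (1 + k_d·θ_c) = 0.459 / (1 + 0.0638 × 7.72) = 0.459 / 1.493 = 0.3075 g VSS/g bCOD.
Mass of bCOD removed per day: Q(S₀ − S) = 18300 × 621.7 g/m³ = 11376 kg/d.
Biomass synthesised: P_X = Y_obs × 11376 = 3499 kg VSS/d.
R_O = Q·(S₀ − S) − 1.42·P_X = 11376 − 1.42 × 3499 = 6408 kg O₂/d.

R_O ≈ 6410 kg O₂/d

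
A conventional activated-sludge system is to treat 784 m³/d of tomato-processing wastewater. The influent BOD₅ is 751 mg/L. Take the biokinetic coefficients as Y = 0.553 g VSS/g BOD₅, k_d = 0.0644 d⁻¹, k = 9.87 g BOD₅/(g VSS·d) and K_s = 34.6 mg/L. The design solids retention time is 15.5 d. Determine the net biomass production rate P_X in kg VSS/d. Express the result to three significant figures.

P_X ≈ 163 kg VSS/d

For a completely mixed reactor with recycle the Lawrence–McCarty relation gives S = K_s·(1 + k_d·θ_c) / [θ_c·(Y·k − k_d) − 1] = 34.6 × (1 + 0.0644 × 15.5) / [15.5 × (0.553 × 9.87 − 0.0644) − 1] = 69.14 / 82.60 = 0.8370 mg/L.
Y_obs = Y / (1 + k_d θ_c) = 0.553 / (1 + 0.0644 × 15.5) = 0.553 / 1.998 = 0.2767.
Substrate removed = Q·(S₀ − S) = 784 m³/d × (751 − 0.837) g/m³ = 5.88×10^5 g/d = 588.1 kg/d.
Biomass produced: P_X = Y_obs·Q·ΔS = 0.2767 × 588.1 ≈ 162.8 kg VSS/d.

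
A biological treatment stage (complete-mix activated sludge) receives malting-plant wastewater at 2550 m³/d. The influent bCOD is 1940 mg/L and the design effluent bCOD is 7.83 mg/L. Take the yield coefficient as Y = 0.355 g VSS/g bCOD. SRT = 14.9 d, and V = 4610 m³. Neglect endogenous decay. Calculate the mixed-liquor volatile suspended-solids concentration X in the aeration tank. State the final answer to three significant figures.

X ≈ 5650 mg/L

X = Y·Q·ΔS·θ_c / V = 0.355 × 2550 × (1940 − 7.83) × 14.9 / 4610 = 5653 mg/L.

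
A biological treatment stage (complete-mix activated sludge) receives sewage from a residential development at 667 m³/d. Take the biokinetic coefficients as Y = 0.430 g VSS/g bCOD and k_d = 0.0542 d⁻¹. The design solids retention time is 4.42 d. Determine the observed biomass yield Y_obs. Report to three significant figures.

Y_obs ≈ 0.347 g VSS/g bCOD

Y_obs = Y / (1 + k_d θ_c) = 0.430 / (1 + 0.0542 × 4.42) = 0.430 / 1.240 = 0.3469.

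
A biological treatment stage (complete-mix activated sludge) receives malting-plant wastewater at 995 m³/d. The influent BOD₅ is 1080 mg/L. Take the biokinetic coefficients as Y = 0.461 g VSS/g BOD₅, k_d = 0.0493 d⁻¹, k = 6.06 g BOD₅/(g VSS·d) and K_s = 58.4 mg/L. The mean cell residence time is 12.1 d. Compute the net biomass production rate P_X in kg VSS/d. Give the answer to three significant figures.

From the Monod/SRT balance for a CMAS, S = K_s·(1+k_d θ_c)/[θ_c·(Y k − k_d) − 1] = 58.4 × (1 + 0.0493 × 12.1) / [12.1 × (0.461 × 6.06 − 0.0493) − 1] = 93.24 / 32.21 = 2.895 mg/L.
Observed yield with endogenous decay: Y_obs = Y / (1 + k_d·θ_c) = 0.461 / (1 + 0.0493 × 12.1) = 0.461 / 1.597 = 0.2888 g VSS/g BOD₅.
Q·(S₀ − S) = 995 × (1080 − 2.89) × 10⁻³ = 1072 kg/d removed.
Net biomass production P_X = Y_obs × Q·(S₀ − S) = 0.2888 × 1072 = 309.5 kg VSS/d.

P_X ≈ 309 kg VSS/d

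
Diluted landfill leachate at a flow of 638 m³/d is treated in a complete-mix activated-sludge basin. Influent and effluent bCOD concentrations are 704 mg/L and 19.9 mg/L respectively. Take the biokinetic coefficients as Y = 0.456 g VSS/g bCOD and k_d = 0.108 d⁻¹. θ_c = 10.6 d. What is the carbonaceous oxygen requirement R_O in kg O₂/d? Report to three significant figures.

R_O ≈ 305 kg O₂/d

The observed yield is Y_obs = Y/(1 + k_d·θ_c) = 0.456 / (1 + 0.108 × 10.6) = 0.456 / 2.145 = 0.2126 g VSS per g bCOD removed.
Substrate removed = Q·(S₀ − S) = 638 m³/d × (704 − 19.9) g/m³ = 4.36×10^5 g/d = 436.5 kg/d.
Biomass synthesised: P_X = Y_obs × 436.5 = 92.79 kg VSS/d.
R_O = Q·ΔS − 1.42 P_X = 436.5 − 131.8 = 304.7 kg O₂/d.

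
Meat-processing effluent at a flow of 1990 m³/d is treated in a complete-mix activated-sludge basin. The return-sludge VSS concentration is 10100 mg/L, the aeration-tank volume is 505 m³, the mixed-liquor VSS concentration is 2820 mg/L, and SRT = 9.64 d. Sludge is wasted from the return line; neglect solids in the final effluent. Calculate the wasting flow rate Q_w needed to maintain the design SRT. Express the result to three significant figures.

Q_w ≈ 14.6 m³/d

Wasting from the return line (neglecting effluent solids): Q_w = V·X / (θ_c·X_r) = 505.0 × 2820 / (9.64 × 10100) = 14.63 m³/d.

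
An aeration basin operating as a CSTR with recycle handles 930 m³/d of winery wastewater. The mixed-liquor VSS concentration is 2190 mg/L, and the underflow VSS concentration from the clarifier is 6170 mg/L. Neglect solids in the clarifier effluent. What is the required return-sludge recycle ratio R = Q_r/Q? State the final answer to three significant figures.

R ≈ 0.550

Mass balance around the secondary clarifier (neglecting effluent solids): R = X / (X_r − X) = 2190 / (6170 − 2190) = 0.5503.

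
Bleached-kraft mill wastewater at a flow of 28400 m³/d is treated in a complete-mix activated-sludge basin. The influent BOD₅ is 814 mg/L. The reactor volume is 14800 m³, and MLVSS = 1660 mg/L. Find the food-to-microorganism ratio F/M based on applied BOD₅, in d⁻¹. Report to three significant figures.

F/M ≈ 0.941 d⁻¹

F/M = applied load / biomass = Q·S₀/(V·X) = 28400 × 814 / (14800 × 1660) = 0.9410 d⁻¹.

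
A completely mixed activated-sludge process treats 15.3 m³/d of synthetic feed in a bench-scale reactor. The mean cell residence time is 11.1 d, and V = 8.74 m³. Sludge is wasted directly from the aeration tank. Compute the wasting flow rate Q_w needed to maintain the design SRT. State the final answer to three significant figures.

Wasting from the aeration tank: Q_w = V / θ_c = 8.740 / 11.1 = 0.7874 m³/d.

Q_w ≈ 0.787 m³/d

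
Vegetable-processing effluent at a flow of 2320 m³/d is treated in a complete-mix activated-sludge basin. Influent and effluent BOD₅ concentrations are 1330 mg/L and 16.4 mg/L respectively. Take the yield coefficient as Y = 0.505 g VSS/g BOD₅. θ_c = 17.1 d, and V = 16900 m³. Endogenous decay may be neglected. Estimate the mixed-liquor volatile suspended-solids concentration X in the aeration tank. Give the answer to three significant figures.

Without decay, X = Y Q (S₀−S) θ_c / V = 0.505 × 2320 × (1330 − 16.4) × 17.1 / 16900 = 1557 mg/L.

X ≈ 1560 mg/L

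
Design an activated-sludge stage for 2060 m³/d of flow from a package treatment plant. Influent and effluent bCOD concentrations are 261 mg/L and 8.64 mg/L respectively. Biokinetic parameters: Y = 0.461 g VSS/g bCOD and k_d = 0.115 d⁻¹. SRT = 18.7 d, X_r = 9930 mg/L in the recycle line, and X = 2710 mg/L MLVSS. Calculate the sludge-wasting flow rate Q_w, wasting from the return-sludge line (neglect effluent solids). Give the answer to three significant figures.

Rearranging the biomass balance for a CMAS with decay, V = Y·Q·ΔS·θ_c / [X·(1+k_d θ_c)] = 0.461 × 2060 × (261 − 8.64) × 18.7 / [2710 × (1 + 0.115 × 18.7)] = 4.48×10^6 / 8538 = 524.9 m³.
θ_c = V·X/(Q_w·X_r) when wasting from the recycle, so Q_w = V·X/(θ_c·X_r) = 524.9 × 2710 / (18.7 × 9930) = 7.661 m³/d.

Q_w ≈ 7.66 m³/d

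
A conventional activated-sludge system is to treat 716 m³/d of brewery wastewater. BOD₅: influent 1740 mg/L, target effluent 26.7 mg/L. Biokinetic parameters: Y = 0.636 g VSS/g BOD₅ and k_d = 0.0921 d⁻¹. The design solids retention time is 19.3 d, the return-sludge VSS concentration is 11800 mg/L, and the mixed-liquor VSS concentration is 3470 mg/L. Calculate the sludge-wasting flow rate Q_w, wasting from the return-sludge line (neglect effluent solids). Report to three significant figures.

Q_w ≈ 23.8 m³/d

Rearranging the biomass balance for a CMAS with decay, V = Y·Q·ΔS·θ_c / [X·(1+k_d θ_c)] = 0.636 × 716 × (1740 − 26.7) × 19.3 / [3470 × (1 + 0.0921 × 19.3)] = 1.51×10^7 / 9638 = 1562 m³.
θ_c = V·X/(Q_w·X_r) when wasting from the recycle, so Q_w = V·X/(θ_c·X_r) = 1562 × 3470 / (19.3 × 11800) = 23.80 m³/d.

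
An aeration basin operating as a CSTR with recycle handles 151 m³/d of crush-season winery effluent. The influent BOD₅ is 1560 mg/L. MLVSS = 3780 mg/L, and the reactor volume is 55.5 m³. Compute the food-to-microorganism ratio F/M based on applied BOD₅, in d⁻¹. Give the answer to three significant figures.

F/M = Q·S₀ / (V·X) = 151 × 1560 / (55.50 × 3780) = 1.123 g BOD₅·(g VSS·d)⁻¹.

F/M ≈ 1.12 d⁻¹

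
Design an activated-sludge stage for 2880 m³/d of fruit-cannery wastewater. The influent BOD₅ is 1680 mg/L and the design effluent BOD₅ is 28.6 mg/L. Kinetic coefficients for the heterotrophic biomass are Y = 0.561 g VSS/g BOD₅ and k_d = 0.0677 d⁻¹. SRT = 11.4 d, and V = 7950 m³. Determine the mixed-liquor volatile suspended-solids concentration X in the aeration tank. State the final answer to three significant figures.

X = Y·Q·ΔS·θ_c / [V·(1 + k_d θ_c)] = 0.561 × 2880 × (1680 − 28.6) × 11.4 / [7950 × (1 + 0.0677 × 11.4)] = 2159 mg/L.

X ≈ 2160 mg/L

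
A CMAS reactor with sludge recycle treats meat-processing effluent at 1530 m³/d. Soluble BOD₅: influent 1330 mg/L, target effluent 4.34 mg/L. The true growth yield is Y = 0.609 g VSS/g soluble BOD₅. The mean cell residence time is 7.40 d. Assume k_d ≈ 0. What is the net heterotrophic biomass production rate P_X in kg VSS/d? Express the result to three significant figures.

P_X ≈ 1240 kg VSS/d

No decay correction is needed, so Y_obs = Y = 0.609.
Mass of soluble BOD₅ removed per day: Q(S₀ − S) = 1530 × 1326 g/m³ = 2028 kg/d.
So the net sludge growth is P_X = 0.6090 × 2028 = 1235 kg VSS/d.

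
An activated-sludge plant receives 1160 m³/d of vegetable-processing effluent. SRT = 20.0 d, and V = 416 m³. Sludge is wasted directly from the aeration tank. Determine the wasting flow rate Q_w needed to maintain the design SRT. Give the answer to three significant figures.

For wasting at MLVSS concentration, Q_w = V/θ_c = 416.0/20.0 = 20.80 m³/d.

Q_w ≈ 20.8 m³/d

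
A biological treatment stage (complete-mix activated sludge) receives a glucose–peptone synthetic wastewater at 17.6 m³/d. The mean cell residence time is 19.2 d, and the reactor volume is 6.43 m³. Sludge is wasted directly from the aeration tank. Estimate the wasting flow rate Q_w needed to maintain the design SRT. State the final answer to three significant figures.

For wasting at MLVSS concentration, Q_w = V/θ_c = 6.430/19.2 = 0.3349 m³/d.

Q_w ≈ 0.335 m³/d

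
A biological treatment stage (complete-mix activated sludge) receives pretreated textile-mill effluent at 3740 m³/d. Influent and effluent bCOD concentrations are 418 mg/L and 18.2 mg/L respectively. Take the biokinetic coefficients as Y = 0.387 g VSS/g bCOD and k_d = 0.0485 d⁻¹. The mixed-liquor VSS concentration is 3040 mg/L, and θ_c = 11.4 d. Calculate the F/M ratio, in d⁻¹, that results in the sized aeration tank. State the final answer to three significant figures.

F/M ≈ 0.368 d⁻¹

Rearranging the biomass balance for a CMAS with decay, V = Y·Q·ΔS·θ_c / [X·(1+k_d θ_c)] = 0.387 × 3740 × (418 − 18.2) × 11.4 / [3040 × (1 + 0.0485 × 11.4)] = 6.6×10^6 / 4721 = 1397 m³.
F/M = Q·S₀ / (V·X) = 3740 × 418 / (1397 × 3040) = 0.3680 g bCOD·(g VSS·d)⁻¹.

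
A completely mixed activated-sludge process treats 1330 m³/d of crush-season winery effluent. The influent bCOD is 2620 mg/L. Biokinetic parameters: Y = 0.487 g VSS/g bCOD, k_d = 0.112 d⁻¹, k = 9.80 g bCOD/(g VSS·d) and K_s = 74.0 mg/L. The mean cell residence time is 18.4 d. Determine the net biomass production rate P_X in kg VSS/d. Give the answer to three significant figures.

P_X ≈ 554 kg VSS/d

Effluent substrate depends only on kinetics and SRT: S = K_s(1 + k_d θ_c) / [θ_c(Yk − k_d) − 1] = 74.0 × (1 + 0.112 × 18.4) / [18.4 × (0.487 × 9.80 − 0.112) − 1] = 226.5 / 84.76 = 2.672 mg/L.
Observed yield with endogenous decay: Y_obs = Y / (1 + k_d·θ_c) = 0.487 / (1 + 0.112 × 18.4) = 0.487 / 3.061 = 0.1591 g VSS/g bCOD.
Q·(S₀ − S) = 1330 × (2620 − 2.67) × 10⁻³ = 3481 kg/d removed.
So the net sludge growth is P_X = 0.1591 × 3481 = 553.9 kg VSS/d.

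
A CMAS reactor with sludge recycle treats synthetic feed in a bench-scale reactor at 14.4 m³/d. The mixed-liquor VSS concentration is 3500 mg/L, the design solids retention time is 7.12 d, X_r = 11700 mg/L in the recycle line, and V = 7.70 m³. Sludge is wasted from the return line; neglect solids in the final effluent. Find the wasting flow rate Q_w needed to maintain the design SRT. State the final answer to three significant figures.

Q_w ≈ 0.324 m³/d

Q_w = (V·X)/(θ_c X_r) = 7.700 × 3500 / (7.12 × 11700) = 0.3235 m³/d.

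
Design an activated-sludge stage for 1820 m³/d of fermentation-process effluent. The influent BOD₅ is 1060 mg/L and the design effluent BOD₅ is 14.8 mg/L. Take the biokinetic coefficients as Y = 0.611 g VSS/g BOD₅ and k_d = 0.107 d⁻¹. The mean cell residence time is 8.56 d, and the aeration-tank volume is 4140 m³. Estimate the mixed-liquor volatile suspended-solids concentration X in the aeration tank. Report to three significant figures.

From V·X·(1 + k_d·θ_c) = Y·Q·(S₀ − S)·θ_c: X = 0.611 × 1820 × (1060 − 14.8) × 8.56 / [4140 × (1 + 0.107 × 8.56)] = 1254 mg/L.

X ≈ 1250 mg/L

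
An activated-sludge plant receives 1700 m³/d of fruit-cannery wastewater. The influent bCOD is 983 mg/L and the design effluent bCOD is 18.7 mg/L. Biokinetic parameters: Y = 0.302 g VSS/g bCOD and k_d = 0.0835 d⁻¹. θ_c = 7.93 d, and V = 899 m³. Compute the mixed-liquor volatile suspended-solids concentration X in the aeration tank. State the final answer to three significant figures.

X ≈ 2630 mg/L

From V·X·(1 + k_d·θ_c) = Y·Q·(S₀ − S)·θ_c: X = 0.302 × 1700 × (983 − 18.7) × 7.93 / [899 × (1 + 0.0835 × 7.93)] = 2627 mg/L.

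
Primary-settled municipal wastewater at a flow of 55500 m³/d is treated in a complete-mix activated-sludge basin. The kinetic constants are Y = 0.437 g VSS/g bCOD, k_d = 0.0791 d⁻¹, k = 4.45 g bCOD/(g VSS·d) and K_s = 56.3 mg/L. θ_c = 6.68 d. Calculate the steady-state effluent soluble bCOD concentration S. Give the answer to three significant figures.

Effluent substrate depends only on kinetics and SRT: S = K_s(1 + k_d θ_c) / [θ_c(Yk − k_d) − 1] = 56.3 × (1 + 0.0791 × 6.68) / [6.68 × (0.437 × 4.45 − 0.0791) − 1] = 86.05 / 11.46 = 7.507 mg/L.

S ≈ 7.51 mg/L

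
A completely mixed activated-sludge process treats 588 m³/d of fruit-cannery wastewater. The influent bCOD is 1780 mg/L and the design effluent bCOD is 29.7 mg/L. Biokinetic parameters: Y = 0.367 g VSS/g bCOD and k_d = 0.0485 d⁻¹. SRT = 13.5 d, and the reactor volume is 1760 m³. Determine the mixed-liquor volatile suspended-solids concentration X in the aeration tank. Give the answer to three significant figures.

X = Y·Q·ΔS·θ_c / [V·(1 + k_d θ_c)] = 0.367 × 588 × (1780 − 29.7) × 13.5 / [1760 × (1 + 0.0485 × 13.5)] = 1751 mg/L.

X ≈ 1750 mg/L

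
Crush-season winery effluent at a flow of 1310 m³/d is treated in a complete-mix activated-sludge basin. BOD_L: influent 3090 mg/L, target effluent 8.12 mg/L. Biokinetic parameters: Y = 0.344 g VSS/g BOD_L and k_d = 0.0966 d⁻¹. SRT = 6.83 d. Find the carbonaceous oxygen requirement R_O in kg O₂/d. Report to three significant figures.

Y_obs = Y / (1 + k_d θ_c) = 0.344 / (1 + 0.0966 × 6.83) = 0.344 / 1.660 = 0.2073.
Substrate removed = Q·(S₀ − S) = 1310 m³/d × (3090 − 8.12) g/m³ = 4.04×10^6 g/d = 4037 kg/d.
P_X = Y_obs·Q·(S₀ − S) = 0.2073 × 4037 = 836.7 kg VSS/d.
R_O = Q·ΔS − 1.42 P_X = 4037 − 1188 = 2849 kg O₂/d.

R_O ≈ 2850 kg O₂/d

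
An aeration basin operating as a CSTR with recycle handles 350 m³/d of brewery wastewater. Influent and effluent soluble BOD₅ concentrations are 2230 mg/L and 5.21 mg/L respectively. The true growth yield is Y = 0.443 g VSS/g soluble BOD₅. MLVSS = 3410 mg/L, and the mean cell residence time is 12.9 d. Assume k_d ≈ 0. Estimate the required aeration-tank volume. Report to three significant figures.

V·X = Y·Q·ΔS·θ_c gives V = 0.443 × 350 × (2230 − 5.21) × 12.9 / 3410 = 1305 m³.

V ≈ 1300 m³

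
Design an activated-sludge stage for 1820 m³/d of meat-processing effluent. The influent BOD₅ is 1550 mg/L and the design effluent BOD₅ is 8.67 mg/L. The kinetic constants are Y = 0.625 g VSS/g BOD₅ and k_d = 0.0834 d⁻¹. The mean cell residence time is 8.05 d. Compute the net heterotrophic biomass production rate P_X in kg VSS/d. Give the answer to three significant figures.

P_X ≈ 1050 kg VSS/d

Correct the yield for decay: Y_obs = Y/(1 + k_d θ_c) = 0.625 / (1 + 0.0834 × 8.05) = 0.625 / 1.671 = 0.3739.
ΔS = 1550 − 8.67 = 1541 mg/L, so the substrate removal rate is 1820 × 1541/1000 = 2805 kg BOD₅/d.
So the net sludge growth is P_X = 0.3739 × 2805 = 1049 kg VSS/d.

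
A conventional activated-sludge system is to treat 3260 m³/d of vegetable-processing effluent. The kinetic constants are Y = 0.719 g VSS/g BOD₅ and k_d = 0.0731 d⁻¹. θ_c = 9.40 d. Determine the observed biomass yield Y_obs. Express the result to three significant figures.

Correct the yield for decay: Y_obs = Y/(1 + k_d θ_c) = 0.719 / (1 + 0.0731 × 9.40) = 0.719 / 1.687 = 0.4262.

Y_obs ≈ 0.426 g VSS/g BOD₅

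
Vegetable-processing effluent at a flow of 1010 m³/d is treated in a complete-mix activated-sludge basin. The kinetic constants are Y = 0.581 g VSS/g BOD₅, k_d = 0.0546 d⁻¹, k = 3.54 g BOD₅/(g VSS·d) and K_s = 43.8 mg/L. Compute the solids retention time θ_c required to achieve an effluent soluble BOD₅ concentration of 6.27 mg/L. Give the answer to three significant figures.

θ_c ≈ 4.93 d

From 1/θ_c = Y·k·S/(K_s + S) − k_d: Y·k·S/(K_s+S) = 0.581 × 3.54 × 6.27 / (43.8 + 6.27) = 0.2576 d⁻¹.
θ_c = 1/(μ − k_d) = 1/(0.2576 − 0.0546) = 1/0.2030 = 4.927 d.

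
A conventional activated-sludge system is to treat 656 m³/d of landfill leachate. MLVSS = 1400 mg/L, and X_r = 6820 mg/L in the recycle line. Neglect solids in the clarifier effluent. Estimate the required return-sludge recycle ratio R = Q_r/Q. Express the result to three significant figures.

R ≈ 0.258

Mass balance around the secondary clarifier (neglecting effluent solids): R = X / (X_r − X) = 1400 / (6820 − 1400) = 0.2583.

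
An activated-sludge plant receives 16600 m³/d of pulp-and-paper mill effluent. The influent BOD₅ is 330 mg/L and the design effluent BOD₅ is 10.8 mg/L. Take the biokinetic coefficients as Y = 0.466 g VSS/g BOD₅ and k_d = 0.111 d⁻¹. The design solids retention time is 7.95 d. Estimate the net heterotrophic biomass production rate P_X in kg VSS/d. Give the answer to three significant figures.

Correct the yield for decay: Y_obs = Y/(1 + k_d θ_c) = 0.466 / (1 + 0.111 × 7.95) = 0.466 / 1.882 = 0.2475.
ΔS = 330 − 10.8 = 319.2 mg/L, so the substrate removal rate is 16600 × 319.2/1000 = 5299 kg BOD₅/d.
Net biomass production P_X = Y_obs × Q·(S₀ − S) = 0.2475 × 5299 = 1312 kg VSS/d.

P_X ≈ 1310 kg VSS/d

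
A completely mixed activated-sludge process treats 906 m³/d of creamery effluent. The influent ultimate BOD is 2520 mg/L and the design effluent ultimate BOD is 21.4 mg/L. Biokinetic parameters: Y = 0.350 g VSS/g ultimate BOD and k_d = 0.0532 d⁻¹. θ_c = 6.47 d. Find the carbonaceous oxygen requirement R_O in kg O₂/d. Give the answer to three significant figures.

R_O ≈ 1430 kg O₂/d

Correct the yield for decay: Y_obs = Y/(1 + k_d θ_c) = 0.350 / (1 + 0.0532 × 6.47) = 0.350 / 1.344 = 0.2604.
ΔS = 2520 − 21.4 = 2499 mg/L, so the substrate removal rate is 906 × 2499/1000 = 2264 kg ultimate BOD/d.
P_X = Y_obs·Q·(S₀ − S) = 0.2604 × 2264 = 589.4 kg VSS/d.
R_O = Q·ΔS − 1.42 P_X = 2264 − 837.0 = 1427 kg O₂/d.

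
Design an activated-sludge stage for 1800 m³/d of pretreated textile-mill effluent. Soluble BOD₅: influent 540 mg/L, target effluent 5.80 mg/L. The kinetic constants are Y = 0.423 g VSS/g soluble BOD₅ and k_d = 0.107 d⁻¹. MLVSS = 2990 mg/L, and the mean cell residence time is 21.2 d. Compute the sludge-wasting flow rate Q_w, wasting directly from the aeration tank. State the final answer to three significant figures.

Steady-state biomass mass balance: V·X·(1 + k_d·θ_c) = Y·Q·(S₀ − S)·θ_c, so V = 0.423 × 1800 × (540 − 5.80) × 21.2 / [2990 × (1 + 0.107 × 21.2)] = 8.62×10^6 / 9773 = 882.4 m³.
Wasting from the aeration tank: Q_w = V / θ_c = 882.4 / 21.2 = 41.62 m³/d.

Q_w ≈ 41.6 m³/d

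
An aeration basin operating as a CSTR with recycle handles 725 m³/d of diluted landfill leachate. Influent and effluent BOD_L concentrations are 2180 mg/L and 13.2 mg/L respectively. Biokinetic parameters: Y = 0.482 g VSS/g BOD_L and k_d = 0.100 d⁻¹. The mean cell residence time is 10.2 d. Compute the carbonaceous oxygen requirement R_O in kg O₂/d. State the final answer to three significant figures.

R_O ≈ 1040 kg O₂/d

The observed yield is Y_obs = Y/(1 + k_d·θ_c) = 0.482 / (1 + 0.100 × 10.2) = 0.482 / 2.020 = 0.2386 g VSS per g BOD_L removed.
Mass of BOD_L removed per day: Q(S₀ − S) = 725 × 2167 g/m³ = 1571 kg/d.
P_X = Y_obs·Q·(S₀ − S) = 0.2386 × 1571 = 374.8 kg VSS/d.
R_O = Q·ΔS − 1.42 P_X = 1571 − 532.3 = 1039 kg O₂/d.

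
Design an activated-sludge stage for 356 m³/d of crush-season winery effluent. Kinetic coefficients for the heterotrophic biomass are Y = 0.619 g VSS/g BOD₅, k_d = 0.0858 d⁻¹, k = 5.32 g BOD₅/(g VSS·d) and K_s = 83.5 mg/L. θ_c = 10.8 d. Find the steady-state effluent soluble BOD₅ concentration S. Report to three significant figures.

For a completely mixed reactor with recycle the Lawrence–McCarty relation gives S = K_s·(1 + k_d·θ_c) / [θ_c·(Y·k − k_d) − 1] = 83.5 × (1 + 0.0858 × 10.8) / [10.8 × (0.619 × 5.32 − 0.0858) − 1] = 160.9 / 33.64 = 4.782 mg/L.

S ≈ 4.78 mg/L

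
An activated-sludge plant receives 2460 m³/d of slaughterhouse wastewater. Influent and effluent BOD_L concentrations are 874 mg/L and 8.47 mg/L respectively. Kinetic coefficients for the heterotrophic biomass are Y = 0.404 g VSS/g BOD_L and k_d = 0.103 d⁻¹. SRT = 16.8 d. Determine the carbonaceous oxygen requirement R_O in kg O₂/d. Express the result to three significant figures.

R_O ≈ 1680 kg O₂/d

The observed yield is Y_obs = Y/(1 + k_d·θ_c) = 0.404 / (1 + 0.103 × 16.8) = 0.404 / 2.730 = 0.1480 g VSS per g BOD_L removed.
Substrate removed = Q·(S₀ − S) = 2460 m³/d × (874 − 8.47) g/m³ = 2.13×10^6 g/d = 2129 kg/d.
Biomass synthesised: P_X = Y_obs × 2129 = 315.0 kg VSS/d.
Carbonaceous O₂ demand = substrate oxidised − cell-mass equivalent = 2129 − 1.42 × 315.0 = 1682 kg O₂/d.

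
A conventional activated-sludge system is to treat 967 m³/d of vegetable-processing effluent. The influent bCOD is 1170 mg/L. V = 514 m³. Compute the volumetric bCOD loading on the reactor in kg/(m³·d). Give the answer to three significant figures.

L_v = Q S₀ / V = 967 × 1170 × 10⁻³ / 514.0 = 2.201 kg/(m³·d).

L_v ≈ 2.20 kg bCOD/(m³·d)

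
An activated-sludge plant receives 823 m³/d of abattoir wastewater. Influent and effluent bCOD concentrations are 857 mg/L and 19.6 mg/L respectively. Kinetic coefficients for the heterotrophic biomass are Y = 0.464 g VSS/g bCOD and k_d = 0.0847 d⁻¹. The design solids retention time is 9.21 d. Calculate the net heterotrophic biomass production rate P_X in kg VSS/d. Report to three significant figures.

P_X ≈ 180 kg VSS/d

Observed yield with endogenous decay: Y_obs = Y / (1 + k_d·θ_c) = 0.464 / (1 + 0.0847 × 9.21) = 0.464 / 1.780 = 0.2607 g VSS/g bCOD.
Q·(S₀ − S) = 823 × (857 − 19.6) × 10⁻³ = 689.2 kg/d removed.
Net biomass production P_X = Y_obs × Q·(S₀ − S) = 0.2607 × 689.2 = 179.6 kg VSS/d.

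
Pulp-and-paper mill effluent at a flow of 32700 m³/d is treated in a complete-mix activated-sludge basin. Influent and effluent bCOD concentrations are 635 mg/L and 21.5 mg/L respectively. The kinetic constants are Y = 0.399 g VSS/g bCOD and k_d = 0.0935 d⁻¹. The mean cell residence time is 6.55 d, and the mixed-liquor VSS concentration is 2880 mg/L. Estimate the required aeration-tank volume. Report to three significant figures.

V ≈ 11300 m³

Steady-state biomass mass balance: V·X·(1 + k_d·θ_c) = Y·Q·(S₀ − S)·θ_c, so V = 0.399 × 32700 × (635 − 21.5) × 6.55 / [2880 × (1 + 0.0935 × 6.55)] = 5.24×10^7 / 4644 = 11290 m³.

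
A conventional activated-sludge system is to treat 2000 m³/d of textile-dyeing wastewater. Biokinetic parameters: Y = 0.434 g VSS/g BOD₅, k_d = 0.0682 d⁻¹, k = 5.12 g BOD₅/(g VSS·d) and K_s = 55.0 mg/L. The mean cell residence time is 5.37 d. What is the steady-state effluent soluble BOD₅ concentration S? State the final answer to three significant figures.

For a completely mixed reactor with recycle the Lawrence–McCarty relation gives S = K_s·(1 + k_d·θ_c) / [θ_c·(Y·k − k_d) − 1] = 55.0 × (1 + 0.0682 × 5.37) / [5.37 × (0.434 × 5.12 − 0.0682) − 1] = 75.14 / 10.57 = 7.112 mg/L.

S ≈ 7.11 mg/L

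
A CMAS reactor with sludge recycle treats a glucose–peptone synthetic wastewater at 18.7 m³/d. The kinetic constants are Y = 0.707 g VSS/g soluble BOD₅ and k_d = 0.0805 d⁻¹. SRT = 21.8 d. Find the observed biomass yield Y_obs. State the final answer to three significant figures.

Y_obs ≈ 0.257 g VSS/g soluble BOD₅

Y_obs = Y / (1 + k_d θ_c) = 0.707 / (1 + 0.0805 × 21.8) = 0.707 / 2.755 = 0.2566.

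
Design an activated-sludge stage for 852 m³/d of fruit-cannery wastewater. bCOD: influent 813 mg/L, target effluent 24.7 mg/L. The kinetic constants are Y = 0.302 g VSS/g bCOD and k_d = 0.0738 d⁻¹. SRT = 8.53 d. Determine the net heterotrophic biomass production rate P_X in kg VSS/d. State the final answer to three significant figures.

P_X ≈ 124 kg VSS/d

Y_obs = Y / (1 + k_d θ_c) = 0.302 / (1 + 0.0738 × 8.53) = 0.302 / 1.630 = 0.1853.
Q·(S₀ − S) = 852 × (813 − 24.7) × 10⁻³ = 671.6 kg/d removed.
P_X = Y_obs · Q(S₀ − S) = 0.1853 × 671.6 = 124.5 kg VSS/d.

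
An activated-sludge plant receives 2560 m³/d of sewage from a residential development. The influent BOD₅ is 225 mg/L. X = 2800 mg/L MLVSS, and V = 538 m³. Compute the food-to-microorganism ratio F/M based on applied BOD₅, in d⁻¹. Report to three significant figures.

Food-to-microorganism ratio F/M = Q S₀ / (V X) = 2560 × 225 / (538.0 × 2800) = 0.3824 d⁻¹.

F/M ≈ 0.382 d⁻¹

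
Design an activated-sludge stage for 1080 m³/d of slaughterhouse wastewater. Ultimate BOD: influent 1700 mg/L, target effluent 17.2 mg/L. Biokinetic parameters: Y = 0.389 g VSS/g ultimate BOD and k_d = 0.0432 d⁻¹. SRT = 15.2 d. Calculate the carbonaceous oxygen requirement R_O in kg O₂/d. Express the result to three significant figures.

Y_obs = Y / (1 + k_d θ_c) = 0.389 / (1 + 0.0432 × 15.2) = 0.389 / 1.657 = 0.2348.
Substrate removed = Q·(S₀ − S) = 1080 m³/d × (1700 − 17.2) g/m³ = 1.82×10^6 g/d = 1817 kg/d.
P_X = Y_obs·Q·(S₀ − S) = 0.2348 × 1817 = 426.8 kg VSS/d.
R_O = Q·ΔS − 1.42 P_X = 1817 − 606.0 = 1211 kg O₂/d.

R_O ≈ 1210 kg O₂/d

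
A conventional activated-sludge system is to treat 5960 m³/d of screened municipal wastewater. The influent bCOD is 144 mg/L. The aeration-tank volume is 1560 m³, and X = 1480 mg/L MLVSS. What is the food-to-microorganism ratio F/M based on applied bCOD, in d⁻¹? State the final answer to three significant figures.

Food-to-microorganism ratio F/M = Q S₀ / (V X) = 5960 × 144 / (1560 × 1480) = 0.3717 d⁻¹.

F/M ≈ 0.372 d⁻¹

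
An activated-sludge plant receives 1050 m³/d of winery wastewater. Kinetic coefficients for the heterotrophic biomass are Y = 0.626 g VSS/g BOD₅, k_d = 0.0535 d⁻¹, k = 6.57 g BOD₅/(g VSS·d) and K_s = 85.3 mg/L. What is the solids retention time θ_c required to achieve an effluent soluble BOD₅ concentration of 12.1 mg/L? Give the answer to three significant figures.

Specific growth rate at S = 12.1 mg/L: μ = YkS/(K_s+S) = 0.626·6.57·12.1/(85.3+12.1) = 0.5109 d⁻¹.
θ_c = 1/(μ − k_d) = 1/(0.5109 − 0.0535) = 1/0.4574 = 2.186 d.

θ_c ≈ 2.19 d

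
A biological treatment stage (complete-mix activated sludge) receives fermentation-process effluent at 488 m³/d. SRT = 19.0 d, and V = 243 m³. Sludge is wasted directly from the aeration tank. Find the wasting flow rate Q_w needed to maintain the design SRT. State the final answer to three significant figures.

Q_w ≈ 12.8 m³/d

For wasting at MLVSS concentration, Q_w = V/θ_c = 243.0/19.0 = 12.79 m³/d.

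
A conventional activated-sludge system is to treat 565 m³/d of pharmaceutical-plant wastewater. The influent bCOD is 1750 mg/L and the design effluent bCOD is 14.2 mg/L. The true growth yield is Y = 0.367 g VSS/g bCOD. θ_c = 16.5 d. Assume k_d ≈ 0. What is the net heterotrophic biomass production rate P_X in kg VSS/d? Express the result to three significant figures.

With endogenous decay neglected, the observed yield equals the true yield: Y_obs = Y = 0.367 g VSS/g bCOD.
ΔS = 1750 − 14.2 = 1736 mg/L, so the substrate removal rate is 565 × 1736/1000 = 980.7 kg bCOD/d.
So the net sludge growth is P_X = 0.3670 × 980.7 = 359.9 kg VSS/d.

P_X ≈ 360 kg VSS/d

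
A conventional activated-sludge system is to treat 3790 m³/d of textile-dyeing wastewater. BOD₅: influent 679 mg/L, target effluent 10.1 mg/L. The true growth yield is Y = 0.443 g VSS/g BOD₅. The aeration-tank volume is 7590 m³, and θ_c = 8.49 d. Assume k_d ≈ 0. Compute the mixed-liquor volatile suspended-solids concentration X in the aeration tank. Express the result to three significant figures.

X ≈ 1260 mg/L

X = Y·Q·ΔS·θ_c / V = 0.443 × 3790 × (679 − 10.1) × 8.49 / 7590 = 1256 mg/L.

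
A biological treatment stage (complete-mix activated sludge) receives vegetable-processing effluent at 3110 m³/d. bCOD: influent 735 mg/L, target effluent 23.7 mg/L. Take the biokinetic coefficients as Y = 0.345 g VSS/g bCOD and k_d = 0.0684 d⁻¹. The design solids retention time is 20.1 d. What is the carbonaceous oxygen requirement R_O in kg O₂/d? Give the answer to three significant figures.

R_O ≈ 1760 kg O₂/d

Correct the yield for decay: Y_obs = Y/(1 + k_d θ_c) = 0.345 / (1 + 0.0684 × 20.1) = 0.345 / 2.375 = 0.1453.
ΔS = 735 − 23.7 = 711.3 mg/L, so the substrate removal rate is 3110 × 711.3/1000 = 2212 kg bCOD/d.
Net sludge production P_X = 0.1453 × 2212 = 321.4 kg VSS/d.
R_O = Q·(S₀ − S) − 1.42·P_X = 2212 − 1.42 × 321.4 = 1756 kg O₂/d.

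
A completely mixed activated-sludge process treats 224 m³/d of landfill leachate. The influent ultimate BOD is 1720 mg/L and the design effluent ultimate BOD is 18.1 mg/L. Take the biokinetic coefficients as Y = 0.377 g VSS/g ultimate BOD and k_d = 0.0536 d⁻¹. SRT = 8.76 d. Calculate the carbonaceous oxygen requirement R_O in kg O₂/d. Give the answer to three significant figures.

Observed yield with endogenous decay: Y_obs = Y / (1 + k_d·θ_c) = 0.377 / (1 + 0.0536 × 8.76) = 0.377 / 1.470 = 0.2565 g VSS/g ultimate BOD.
ΔS = 1720 − 18.1 = 1702 mg/L, so the substrate removal rate is 224 × 1702/1000 = 381.2 kg ultimate BOD/d.
P_X = Y_obs·Q·(S₀ − S) = 0.2565 × 381.2 = 97.80 kg VSS/d.
R_O = Q·(S₀ − S) − 1.42·P_X = 381.2 − 1.42 × 97.80 = 242.3 kg O₂/d.

R_O ≈ 242 kg O₂/d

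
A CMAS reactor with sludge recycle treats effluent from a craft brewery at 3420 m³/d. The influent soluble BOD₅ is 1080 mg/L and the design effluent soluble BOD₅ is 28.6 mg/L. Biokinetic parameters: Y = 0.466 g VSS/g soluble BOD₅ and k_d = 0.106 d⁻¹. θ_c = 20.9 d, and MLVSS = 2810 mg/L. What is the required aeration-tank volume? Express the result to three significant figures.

Steady-state biomass mass balance: V·X·(1 + k_d·θ_c) = Y·Q·(S₀ − S)·θ_c, so V = 0.466 × 3420 × (1080 − 28.6) × 20.9 / [2810 × (1 + 0.106 × 20.9)] = 3.5×10^7 / 9035 = 3876 m³.

V ≈ 3880 m³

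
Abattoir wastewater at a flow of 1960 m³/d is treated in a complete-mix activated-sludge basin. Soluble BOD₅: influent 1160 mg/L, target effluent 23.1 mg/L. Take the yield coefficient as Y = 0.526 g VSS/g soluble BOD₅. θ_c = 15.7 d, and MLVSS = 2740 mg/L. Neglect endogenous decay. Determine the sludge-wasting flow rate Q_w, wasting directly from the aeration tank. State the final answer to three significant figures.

Biomass mass balance (decay neglected): V·X = Y·Q·(S₀ − S)·θ_c, so V = 0.526 × 1960 × (1160 − 23.1) × 15.7 / 2740 = 6716 m³.
Wasting from the aeration tank: Q_w = V / θ_c = 6716 / 15.7 = 427.8 m³/d.

Q_w ≈ 428 m³/d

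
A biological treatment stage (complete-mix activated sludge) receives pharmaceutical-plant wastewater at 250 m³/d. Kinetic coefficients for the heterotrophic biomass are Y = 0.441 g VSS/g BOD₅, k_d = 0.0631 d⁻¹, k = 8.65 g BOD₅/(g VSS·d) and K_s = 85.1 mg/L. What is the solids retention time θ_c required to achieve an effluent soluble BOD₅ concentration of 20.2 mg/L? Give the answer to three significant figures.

θ_c ≈ 1.50 d

Specific growth rate at S = 20.2 mg/L: μ = YkS/(K_s+S) = 0.441·8.65·20.2/(85.1+20.2) = 0.7318 d⁻¹.
Then 1/θ_c = μ − k_d = 0.7318 − 0.0631 = 0.6687 d⁻¹, giving θ_c = 1.495 d.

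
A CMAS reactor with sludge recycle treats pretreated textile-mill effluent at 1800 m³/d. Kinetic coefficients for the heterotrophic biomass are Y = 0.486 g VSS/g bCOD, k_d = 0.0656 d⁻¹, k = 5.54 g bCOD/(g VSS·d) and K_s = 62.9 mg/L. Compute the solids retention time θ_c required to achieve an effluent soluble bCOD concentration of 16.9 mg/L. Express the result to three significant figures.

θ_c ≈ 1.98 d

From 1/θ_c = Y·k·S/(K_s + S) − k_d: Y·k·S/(K_s+S) = 0.486 × 5.54 × 16.9 / (62.9 + 16.9) = 0.5702 d⁻¹.
θ_c = 1/(μ − k_d) = 1/(0.5702 − 0.0656) = 1/0.5046 = 1.982 d.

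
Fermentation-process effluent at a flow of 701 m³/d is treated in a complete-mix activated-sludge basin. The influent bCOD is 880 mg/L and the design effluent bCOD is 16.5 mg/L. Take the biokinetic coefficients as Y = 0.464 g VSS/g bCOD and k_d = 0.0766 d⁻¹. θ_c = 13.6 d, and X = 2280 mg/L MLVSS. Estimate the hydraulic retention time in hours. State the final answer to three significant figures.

Steady-state biomass mass balance: V·X·(1 + k_d·θ_c) = Y·Q·(S₀ − S)·θ_c, so V = 0.464 × 701 × (880 − 16.5) × 13.6 / [2280 × (1 + 0.0766 × 13.6)] = 3.82×10^6 / 4655 = 820.5 m³.
HRT = V/Q = 820.5 m³ / 701 m³·d⁻¹ = 1.171 d × 24 = 28.09 h.

τ ≈ 28.1 h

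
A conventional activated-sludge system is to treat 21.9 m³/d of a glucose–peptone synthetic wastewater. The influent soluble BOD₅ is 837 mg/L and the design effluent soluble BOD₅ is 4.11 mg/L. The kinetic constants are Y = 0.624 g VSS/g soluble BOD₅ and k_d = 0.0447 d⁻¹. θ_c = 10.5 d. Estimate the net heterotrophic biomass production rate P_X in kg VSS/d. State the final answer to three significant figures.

Observed yield with endogenous decay: Y_obs = Y / (1 + k_d·θ_c) = 0.624 / (1 + 0.0447 × 10.5) = 0.624 / 1.469 = 0.4247 g VSS/g soluble BOD₅.
Substrate removed = Q·(S₀ − S) = 21.9 m³/d × (837 − 4.11) g/m³ = 1.82×10^4 g/d = 18.24 kg/d.
So the net sludge growth is P_X = 0.4247 × 18.24 = 7.746 kg VSS/d.

P_X ≈ 7.75 kg VSS/d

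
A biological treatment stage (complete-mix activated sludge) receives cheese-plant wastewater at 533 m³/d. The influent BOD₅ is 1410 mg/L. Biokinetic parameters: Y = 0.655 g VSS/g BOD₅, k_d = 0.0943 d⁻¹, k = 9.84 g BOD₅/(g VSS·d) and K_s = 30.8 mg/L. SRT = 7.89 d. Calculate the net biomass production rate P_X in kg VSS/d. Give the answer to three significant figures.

From the Monod/SRT balance for a CMAS, S = K_s·(1+k_d θ_c)/[θ_c·(Y k − k_d) − 1] = 30.8 × (1 + 0.0943 × 7.89) / [7.89 × (0.655 × 9.84 − 0.0943) − 1] = 53.72 / 49.11 = 1.094 mg/L.
Observed yield with endogenous decay: Y_obs = Y / (1 + k_d·θ_c) = 0.655 / (1 + 0.0943 × 7.89) = 0.655 / 1.744 = 0.3756 g VSS/g BOD₅.
Substrate removed = Q·(S₀ − S) = 533 m³/d × (1410 − 1.09) g/m³ = 7.51×10^5 g/d = 750.9 kg/d.
Biomass produced: P_X = Y_obs·Q·ΔS = 0.3756 × 750.9 ≈ 282.0 kg VSS/d.

P_X ≈ 282 kg VSS/d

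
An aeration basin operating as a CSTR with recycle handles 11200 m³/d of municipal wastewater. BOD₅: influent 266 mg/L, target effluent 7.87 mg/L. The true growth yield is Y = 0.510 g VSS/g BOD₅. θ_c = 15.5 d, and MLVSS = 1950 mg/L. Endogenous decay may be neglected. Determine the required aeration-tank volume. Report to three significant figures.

V ≈ 11700 m³

V·X = Y·Q·ΔS·θ_c gives V = 0.510 × 11200 × (266 − 7.87) × 15.5 / 1950 = 11720 m³.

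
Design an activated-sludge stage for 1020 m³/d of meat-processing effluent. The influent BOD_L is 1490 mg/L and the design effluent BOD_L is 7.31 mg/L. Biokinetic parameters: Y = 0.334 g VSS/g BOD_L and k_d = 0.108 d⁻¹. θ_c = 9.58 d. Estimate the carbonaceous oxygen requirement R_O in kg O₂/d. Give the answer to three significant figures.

Observed yield with endogenous decay: Y_obs = Y / (1 + k_d·θ_c) = 0.334 / (1 + 0.108 × 9.58) = 0.334 / 2.035 = 0.1642 g VSS/g BOD_L.
Substrate removed = Q·(S₀ − S) = 1020 m³/d × (1490 − 7.31) g/m³ = 1.51×10^6 g/d = 1512 kg/d.
Net sludge production P_X = 0.1642 × 1512 = 248.3 kg VSS/d.
R_O = Q·ΔS − 1.42 P_X = 1512 − 352.5 = 1160 kg O₂/d.

R_O ≈ 1160 kg O₂/d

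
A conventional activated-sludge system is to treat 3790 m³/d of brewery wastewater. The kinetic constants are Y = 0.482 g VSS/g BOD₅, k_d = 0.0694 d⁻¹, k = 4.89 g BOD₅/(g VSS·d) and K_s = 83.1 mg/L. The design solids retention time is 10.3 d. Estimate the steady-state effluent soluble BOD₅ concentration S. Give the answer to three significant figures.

From the Monod/SRT balance for a CMAS, S = K_s·(1+k_d θ_c)/[θ_c·(Y k − k_d) − 1] = 83.1 × (1 + 0.0694 × 10.3) / [10.3 × (0.482 × 4.89 − 0.0694) − 1] = 142.5 / 22.56 = 6.316 mg/L.

S ≈ 6.32 mg/L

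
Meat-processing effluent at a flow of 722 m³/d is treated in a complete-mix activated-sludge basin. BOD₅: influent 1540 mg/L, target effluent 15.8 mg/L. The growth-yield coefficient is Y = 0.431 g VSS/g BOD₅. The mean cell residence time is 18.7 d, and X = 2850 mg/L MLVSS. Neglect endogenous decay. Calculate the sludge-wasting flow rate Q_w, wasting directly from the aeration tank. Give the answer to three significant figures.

Q_w ≈ 166 m³/d

Biomass mass balance (decay neglected): V·X = Y·Q·(S₀ − S)·θ_c, so V = 0.431 × 722 × (1540 − 15.8) × 18.7 / 2850 = 3112 m³.
Wasting from the aeration tank: Q_w = V / θ_c = 3112 / 18.7 = 166.4 m³/d.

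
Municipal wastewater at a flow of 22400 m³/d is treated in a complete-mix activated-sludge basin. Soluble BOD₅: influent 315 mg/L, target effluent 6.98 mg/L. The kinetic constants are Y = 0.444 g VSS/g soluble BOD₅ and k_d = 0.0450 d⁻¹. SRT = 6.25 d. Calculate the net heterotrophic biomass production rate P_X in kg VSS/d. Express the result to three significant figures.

P_X ≈ 2390 kg VSS/d

Correct the yield for decay: Y_obs = Y/(1 + k_d θ_c) = 0.444 / (1 + 0.0450 × 6.25) = 0.444 / 1.281 = 0.3465.
Substrate removed = Q·(S₀ − S) = 22400 m³/d × (315 − 6.98) g/m³ = 6.9×10^6 g/d = 6900 kg/d.
Net biomass production P_X = Y_obs × Q·(S₀ − S) = 0.3465 × 6900 = 2391 kg VSS/d.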